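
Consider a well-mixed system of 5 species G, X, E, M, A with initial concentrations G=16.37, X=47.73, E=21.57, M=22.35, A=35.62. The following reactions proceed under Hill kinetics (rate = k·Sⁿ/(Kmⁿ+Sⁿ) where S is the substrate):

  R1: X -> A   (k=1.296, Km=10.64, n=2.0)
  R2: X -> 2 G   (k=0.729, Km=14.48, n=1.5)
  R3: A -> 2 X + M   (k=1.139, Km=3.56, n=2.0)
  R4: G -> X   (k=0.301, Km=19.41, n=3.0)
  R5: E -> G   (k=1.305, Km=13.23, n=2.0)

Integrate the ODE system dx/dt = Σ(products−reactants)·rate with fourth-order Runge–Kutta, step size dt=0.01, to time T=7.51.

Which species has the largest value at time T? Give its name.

Dominant species at T: X

RK4 with dt=0.01: 751 steps to T=7.51. Trajectory (selected grid times):
t=0.00: G=16.37 X=47.73 E=21.57 M=22.35 A=35.62
t=0.83: G=18.08 X=48.16 E=20.79 M=23.29 A=35.71
t=1.67: G=19.79 X=48.61 E=20.02 M=24.23 A=35.80
t=2.50: G=21.44 X=49.07 E=19.27 M=25.17 A=35.89
t=3.34: G=23.08 X=49.55 E=18.54 M=26.12 A=35.98
t=4.17: G=24.67 X=50.03 E=17.83 M=27.05 A=36.08
t=5.01: G=26.25 X=50.53 E=17.13 M=28.00 A=36.17
t=5.84: G=27.79 X=51.03 E=16.46 M=28.94 A=36.26
t=6.68: G=29.32 X=51.54 E=15.81 M=29.88 A=36.36
t=7.51: G=30.80 X=52.05 E=15.18 M=30.82 A=36.46
At T=7.51: G=30.80 X=52.05 E=15.18 M=30.82 A=36.46; the largest is X.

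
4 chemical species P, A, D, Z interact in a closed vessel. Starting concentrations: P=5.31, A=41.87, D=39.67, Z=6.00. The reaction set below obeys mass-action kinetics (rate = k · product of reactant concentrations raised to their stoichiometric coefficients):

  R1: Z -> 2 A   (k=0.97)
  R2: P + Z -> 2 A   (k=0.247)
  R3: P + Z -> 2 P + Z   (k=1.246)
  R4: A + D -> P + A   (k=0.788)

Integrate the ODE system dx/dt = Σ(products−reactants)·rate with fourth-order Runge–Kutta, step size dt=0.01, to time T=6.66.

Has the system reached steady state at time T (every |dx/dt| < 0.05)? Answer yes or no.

RK4 with dt=0.01: 666 steps to T=6.66. Trajectory (selected grid times):
t=0.00: P=5.31 A=41.87 D=39.67 Z=6.00
t=0.74: P=67.19 A=53.87 D=0.00 Z=0.00
t=1.48: P=67.19 A=53.87 D=0.00 Z=0.00
t=2.22: P=67.19 A=53.87 D=0.00 Z=0.00
t=2.96: P=67.19 A=53.87 D=0.00 Z=0.00
t=3.70: P=67.19 A=53.87 D=0.00 Z=0.00
t=4.44: P=67.19 A=53.87 D=0.00 Z=0.00
t=5.18: P=67.19 A=53.87 D=0.00 Z=0.00
t=5.92: P=67.19 A=53.87 D=0.00 Z=0.00
t=6.66: P=67.19 A=53.87 D=0.00 Z=0.00
Rates at T: R1=0.0000, R2=0.0000, R3=0.0000, R4=0.0000
dx/dt at T (Σ net stoichiometry × rate): P=+0.0000, A=+0.0000, D=-0.0000, Z=-0.0000
Largest |dx/dt| is |+0.0000| (P) < 0.05 → steady.

Steady state at T: yes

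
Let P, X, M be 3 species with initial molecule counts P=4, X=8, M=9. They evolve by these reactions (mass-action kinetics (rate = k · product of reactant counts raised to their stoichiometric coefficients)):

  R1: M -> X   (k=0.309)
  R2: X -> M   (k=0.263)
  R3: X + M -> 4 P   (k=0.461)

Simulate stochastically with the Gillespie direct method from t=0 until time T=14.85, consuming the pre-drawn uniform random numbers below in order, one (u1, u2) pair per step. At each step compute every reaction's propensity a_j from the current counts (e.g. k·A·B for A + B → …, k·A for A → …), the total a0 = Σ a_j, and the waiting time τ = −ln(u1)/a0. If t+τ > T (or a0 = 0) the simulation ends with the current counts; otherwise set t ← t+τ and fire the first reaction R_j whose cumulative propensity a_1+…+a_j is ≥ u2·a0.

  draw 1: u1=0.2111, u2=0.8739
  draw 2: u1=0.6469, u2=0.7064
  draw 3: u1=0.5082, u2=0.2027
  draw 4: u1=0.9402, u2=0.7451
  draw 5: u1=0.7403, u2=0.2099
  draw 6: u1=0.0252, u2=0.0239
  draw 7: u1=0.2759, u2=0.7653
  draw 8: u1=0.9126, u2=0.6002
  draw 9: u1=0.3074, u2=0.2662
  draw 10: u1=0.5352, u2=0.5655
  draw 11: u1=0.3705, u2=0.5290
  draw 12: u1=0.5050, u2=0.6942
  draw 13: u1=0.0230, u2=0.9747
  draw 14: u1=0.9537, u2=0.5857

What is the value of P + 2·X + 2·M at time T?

Value at T = 38

Check how each reaction changes W = P + 2·X + 2·M (weight of products minus weight of reactants):
R1: M -> X: (2·1) − (2·1) = 2 − 2 = 0
R2: X -> M: (2·1) − (2·1) = 2 − 2 = 0
R3: X + M -> 4 P: (1·4) − (2·1 + 2·1) = 4 − 4 = 0
Every reaction leaves W unchanged, so W is conserved and no simulation is needed: W(T) = W(0) = 4 + 2·8 + 2·9 = 38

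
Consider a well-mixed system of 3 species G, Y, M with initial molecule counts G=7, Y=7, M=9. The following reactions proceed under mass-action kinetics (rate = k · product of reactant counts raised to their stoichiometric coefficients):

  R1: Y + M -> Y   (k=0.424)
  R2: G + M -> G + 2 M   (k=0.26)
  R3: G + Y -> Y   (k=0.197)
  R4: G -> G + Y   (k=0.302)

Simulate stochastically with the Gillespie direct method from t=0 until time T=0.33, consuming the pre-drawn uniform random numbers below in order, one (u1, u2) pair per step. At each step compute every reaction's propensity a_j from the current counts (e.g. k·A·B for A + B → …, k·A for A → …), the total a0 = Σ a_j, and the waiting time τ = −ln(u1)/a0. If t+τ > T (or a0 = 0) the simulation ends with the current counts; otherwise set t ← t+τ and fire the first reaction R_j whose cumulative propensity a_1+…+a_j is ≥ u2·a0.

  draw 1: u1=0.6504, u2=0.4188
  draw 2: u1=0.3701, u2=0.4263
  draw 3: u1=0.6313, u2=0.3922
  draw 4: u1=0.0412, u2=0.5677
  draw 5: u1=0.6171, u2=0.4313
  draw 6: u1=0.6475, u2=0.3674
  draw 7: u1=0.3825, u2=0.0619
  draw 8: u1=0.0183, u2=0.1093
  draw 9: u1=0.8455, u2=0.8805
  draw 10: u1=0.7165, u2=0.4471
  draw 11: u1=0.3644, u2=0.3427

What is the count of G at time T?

t=0.000: G=7 Y=7 M=9
Draw 1: a1=26.712, a2=16.380, a3=9.653, a4=2.114, a0=54.859; τ=−ln(0.6504)/54.859=0.008 → t=0.008; u2·a0=0.4188·54.859=22.975 ≤ a1=26.712 → R1 fires; G=7 Y=7 M=8
Draw 2: a1=23.744, a2=14.560, a3=9.653, a4=2.114, a0=50.071; τ=−ln(0.3701)/50.071=0.020 → t=0.028; u2·a0=0.4263·50.071=21.345 ≤ a1=23.744 → R1 fires; G=7 Y=7 M=7
Draw 3: a1=20.776, a2=12.740, a3=9.653, a4=2.114, a0=45.283; τ=−ln(0.6313)/45.283=0.010 → t=0.038; u2·a0=0.3922·45.283=17.760 ≤ a1=20.776 → R1 fires; G=7 Y=7 M=6
Draw 4: a1=17.808, a2=10.920, a3=9.653, a4=2.114, a0=40.495; τ=−ln(0.0412)/40.495=0.079 → t=0.117; u2·a0=0.5677·40.495=22.989; a1=17.808 < 22.989 ≤ a1+a2=28.728 → R2 fires; G=7 Y=7 M=7
Draw 5: a1=20.776, a2=12.740, a3=9.653, a4=2.114, a0=45.283; τ=−ln(0.6171)/45.283=0.011 → t=0.127; u2·a0=0.4313·45.283=19.531 ≤ a1=20.776 → R1 fires; G=7 Y=7 M=6
Draw 6: a1=17.808, a2=10.920, a3=9.653, a4=2.114, a0=40.495; τ=−ln(0.6475)/40.495=0.011 → t=0.138; u2·a0=0.3674·40.495=14.878 ≤ a1=17.808 → R1 fires; G=7 Y=7 M=5
Draw 7: a1=14.840, a2=9.100, a3=9.653, a4=2.114, a0=35.707; τ=−ln(0.3825)/35.707=0.027 → t=0.165; u2·a0=0.0619·35.707=2.210 ≤ a1=14.840 → R1 fires; G=7 Y=7 M=4
Draw 8: a1=11.872, a2=7.280, a3=9.653, a4=2.114, a0=30.919; τ=−ln(0.0183)/30.919=0.129 → t=0.294; u2·a0=0.1093·30.919=3.379 ≤ a1=11.872 → R1 fires; G=7 Y=7 M=3
Draw 9: a1=8.904, a2=5.460, a3=9.653, a4=2.114, a0=26.131; τ=−ln(0.8455)/26.131=0.006 → t=0.301; u2·a0=0.8805·26.131=23.008; a1+a2=14.364 < 23.008 ≤ a1+…+a3=24.017 → R3 fires; G=6 Y=7 M=3
Draw 10: a1=8.904, a2=4.680, a3=8.274, a4=1.812, a0=23.670; τ=−ln(0.7165)/23.670=0.014 → t=0.315; u2·a0=0.4471·23.670=10.583; a1=8.904 < 10.583 ≤ a1+a2=13.584 → R2 fires; G=6 Y=7 M=4
Draw 11: a1=11.872, a2=6.240, a3=8.274, a4=1.812, a0=28.198; τ=−ln(0.3644)/28.198=0.036 → t=0.351 > T=0.33: stop.
Read off G at T=0.33: 6

G at T = 6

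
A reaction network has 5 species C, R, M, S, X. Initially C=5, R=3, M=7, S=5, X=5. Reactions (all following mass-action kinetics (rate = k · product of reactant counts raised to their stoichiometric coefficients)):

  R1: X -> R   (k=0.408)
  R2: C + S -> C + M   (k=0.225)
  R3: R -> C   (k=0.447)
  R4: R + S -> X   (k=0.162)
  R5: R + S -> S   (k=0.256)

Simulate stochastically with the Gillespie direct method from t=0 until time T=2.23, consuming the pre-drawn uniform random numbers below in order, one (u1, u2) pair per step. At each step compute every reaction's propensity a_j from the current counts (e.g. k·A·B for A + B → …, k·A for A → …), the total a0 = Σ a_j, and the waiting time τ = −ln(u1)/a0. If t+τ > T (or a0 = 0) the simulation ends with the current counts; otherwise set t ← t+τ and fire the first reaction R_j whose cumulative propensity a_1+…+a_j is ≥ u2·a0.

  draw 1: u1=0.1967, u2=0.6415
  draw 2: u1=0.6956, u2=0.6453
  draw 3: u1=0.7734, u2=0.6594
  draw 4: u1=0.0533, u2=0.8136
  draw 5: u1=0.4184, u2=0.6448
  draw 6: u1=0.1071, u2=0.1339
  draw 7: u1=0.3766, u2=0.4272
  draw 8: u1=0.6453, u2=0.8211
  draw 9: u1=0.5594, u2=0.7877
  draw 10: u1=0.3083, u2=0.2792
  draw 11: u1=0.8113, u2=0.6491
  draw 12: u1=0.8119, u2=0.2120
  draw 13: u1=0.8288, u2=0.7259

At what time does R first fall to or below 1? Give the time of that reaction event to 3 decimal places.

t=0.000: C=5 R=3 M=7 S=5 X=5
Draw 1: a1=2.040, a2=5.625, a3=1.341, a4=2.430, a5=3.840, a0=15.276; τ=−ln(0.1967)/15.276=0.106 → t=0.106; u2·a0=0.6415·15.276=9.800; a1+…+a3=9.006 < 9.800 ≤ a1+…+a4=11.436 → R4 fires; C=5 R=2 M=7 S=4 X=6
Draw 2: a1=2.448, a2=4.500, a3=0.894, a4=1.296, a5=2.048, a0=11.186; τ=−ln(0.6956)/11.186=0.032 → t=0.139; u2·a0=0.6453·11.186=7.218; a1+a2=6.948 < 7.218 ≤ a1+…+a3=7.842 → R3 fires; C=6 R=1 M=7 S=4 X=6
Draw 3: a1=2.448, a2=5.400, a3=0.447, a4=0.648, a5=1.024, a0=9.967; τ=−ln(0.7734)/9.967=0.026 → t=0.165; u2·a0=0.6594·9.967=6.572; a1=2.448 < 6.572 ≤ a1+a2=7.848 → R2 fires; C=6 R=1 M=8 S=3 X=6
Draw 4: a1=2.448, a2=4.050, a3=0.447, a4=0.486, a5=0.768, a0=8.199; τ=−ln(0.0533)/8.199=0.358 → t=0.522; u2·a0=0.8136·8.199=6.671; a1+a2=6.498 < 6.671 ≤ a1+…+a3=6.945 → R3 fires; C=7 R=0 M=8 S=3 X=6
Draw 5: a1=2.448, a2=4.725, a3=0.000, a4=0.000, a5=0.000, a0=7.173; τ=−ln(0.4184)/7.173=0.121 → t=0.644; u2·a0=0.6448·7.173=4.625; a1=2.448 < 4.625 ≤ a1+a2=7.173 → R2 fires; C=7 R=0 M=9 S=2 X=6
Draw 6: a1=2.448, a2=3.150, a3=0.000, a4=0.000, a5=0.000, a0=5.598; τ=−ln(0.1071)/5.598=0.399 → t=1.043; u2·a0=0.1339·5.598=0.750 ≤ a1=2.448 → R1 fires; C=7 R=1 M=9 S=2 X=5
Draw 7: a1=2.040, a2=3.150, a3=0.447, a4=0.324, a5=0.512, a0=6.473; τ=−ln(0.3766)/6.473=0.151 → t=1.194; u2·a0=0.4272·6.473=2.765; a1=2.040 < 2.765 ≤ a1+a2=5.190 → R2 fires; C=7 R=1 M=10 S=1 X=5
Draw 8: a1=2.040, a2=1.575, a3=0.447, a4=0.162, a5=0.256, a0=4.480; τ=−ln(0.6453)/4.480=0.098 → t=1.291; u2·a0=0.8211·4.480=3.679; a1+a2=3.615 < 3.679 ≤ a1+…+a3=4.062 → R3 fires; C=8 R=0 M=10 S=1 X=5
Draw 9: a1=2.040, a2=1.800, a3=0.000, a4=0.000, a5=0.000, a0=3.840; τ=−ln(0.5594)/3.840=0.151 → t=1.443; u2·a0=0.7877·3.840=3.025; a1=2.040 < 3.025 ≤ a1+a2=3.840 → R2 fires; C=8 R=0 M=11 S=0 X=5
Draw 10: a1=2.040, a2=0.000, a3=0.000, a4=0.000, a5=0.000, a0=2.040; τ=−ln(0.3083)/2.040=0.577 → t=2.020; u2·a0=0.2792·2.040=0.570 ≤ a1=2.040 → R1 fires; C=8 R=1 M=11 S=0 X=4
Draw 11: a1=1.632, a2=0.000, a3=0.447, a4=0.000, a5=0.000, a0=2.079; τ=−ln(0.8113)/2.079=0.101 → t=2.120; u2·a0=0.6491·2.079=1.349 ≤ a1=1.632 → R1 fires; C=8 R=2 M=11 S=0 X=3
Draw 12: a1=1.224, a2=0.000, a3=0.894, a4=0.000, a5=0.000, a0=2.118; τ=−ln(0.8119)/2.118=0.098 → t=2.218; u2·a0=0.2120·2.118=0.449 ≤ a1=1.224 → R1 fires; C=8 R=3 M=11 S=0 X=2
Draw 13: a1=0.816, a2=0.000, a3=1.341, a4=0.000, a5=0.000, a0=2.157; τ=−ln(0.8288)/2.157=0.087 → t=2.306 > T=2.23: stop.
R first becomes ≤ 1 when it reaches 1 at the event at t=0.139.

Threshold first reached at t = 0.139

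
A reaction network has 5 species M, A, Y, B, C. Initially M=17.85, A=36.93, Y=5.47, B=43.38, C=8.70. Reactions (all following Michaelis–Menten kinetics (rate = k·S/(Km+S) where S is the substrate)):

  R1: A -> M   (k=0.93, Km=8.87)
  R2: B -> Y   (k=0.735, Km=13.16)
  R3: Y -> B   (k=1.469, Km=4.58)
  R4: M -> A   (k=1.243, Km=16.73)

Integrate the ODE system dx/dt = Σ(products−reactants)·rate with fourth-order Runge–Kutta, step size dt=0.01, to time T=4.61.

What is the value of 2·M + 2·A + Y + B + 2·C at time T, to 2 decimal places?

Value at T = 175.81

Check how each reaction changes W = 2·M + 2·A + Y + B + 2·C (weight of products minus weight of reactants):
R1: A -> M: (2·1) − (2·1) = 2 − 2 = 0
R2: B -> Y: (1·1) − (1·1) = 1 − 1 = 0
R3: Y -> B: (1·1) − (1·1) = 1 − 1 = 0
R4: M -> A: (2·1) − (2·1) = 2 − 2 = 0
Every reaction leaves W unchanged, so W is conserved and no simulation is needed: W(T) = W(0) = 2·17.85 + 2·36.93 + 5.47 + 43.38 + 2·8.70 = 175.81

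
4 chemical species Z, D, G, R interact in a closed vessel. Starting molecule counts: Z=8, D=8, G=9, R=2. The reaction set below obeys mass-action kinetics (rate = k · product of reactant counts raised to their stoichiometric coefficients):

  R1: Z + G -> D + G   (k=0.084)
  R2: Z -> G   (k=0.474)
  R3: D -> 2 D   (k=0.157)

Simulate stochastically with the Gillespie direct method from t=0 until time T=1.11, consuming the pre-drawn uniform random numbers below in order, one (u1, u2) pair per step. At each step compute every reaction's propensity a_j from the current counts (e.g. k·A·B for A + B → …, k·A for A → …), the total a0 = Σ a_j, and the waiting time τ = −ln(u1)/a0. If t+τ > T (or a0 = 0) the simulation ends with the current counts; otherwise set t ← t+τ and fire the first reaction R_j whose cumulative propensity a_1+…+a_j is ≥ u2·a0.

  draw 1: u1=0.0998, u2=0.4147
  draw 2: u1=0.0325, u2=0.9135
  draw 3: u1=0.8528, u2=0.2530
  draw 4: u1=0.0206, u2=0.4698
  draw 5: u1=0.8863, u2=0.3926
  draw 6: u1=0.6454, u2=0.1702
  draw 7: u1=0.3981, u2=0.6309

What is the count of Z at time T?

t=0.000: Z=8 D=8 G=9 R=2
Draw 1: a1=6.048, a2=3.792, a3=1.256, a0=11.096; τ=−ln(0.0998)/11.096=0.208 → t=0.208; u2·a0=0.4147·11.096=4.602 ≤ a1=6.048 → R1 fires; Z=7 D=9 G=9 R=2
Draw 2: a1=5.292, a2=3.318, a3=1.413, a0=10.023; τ=−ln(0.0325)/10.023=0.342 → t=0.550; u2·a0=0.9135·10.023=9.156; a1+a2=8.610 < 9.156 ≤ a1+…+a3=10.023 → R3 fires; Z=7 D=10 G=9 R=2
Draw 3: a1=5.292, a2=3.318, a3=1.570, a0=10.180; τ=−ln(0.8528)/10.180=0.016 → t=0.565; u2·a0=0.2530·10.180=2.576 ≤ a1=5.292 → R1 fires; Z=6 D=11 G=9 R=2
Draw 4: a1=4.536, a2=2.844, a3=1.727, a0=9.107; τ=−ln(0.0206)/9.107=0.426 → t=0.992; u2·a0=0.4698·9.107=4.278 ≤ a1=4.536 → R1 fires; Z=5 D=12 G=9 R=2
Draw 5: a1=3.780, a2=2.370, a3=1.884, a0=8.034; τ=−ln(0.8863)/8.034=0.015 → t=1.007; u2·a0=0.3926·8.034=3.154 ≤ a1=3.780 → R1 fires; Z=4 D=13 G=9 R=2
Draw 6: a1=3.024, a2=1.896, a3=2.041, a0=6.961; τ=−ln(0.6454)/6.961=0.063 → t=1.069; u2·a0=0.1702·6.961=1.185 ≤ a1=3.024 → R1 fires; Z=3 D=14 G=9 R=2
Draw 7: a1=2.268, a2=1.422, a3=2.198, a0=5.888; τ=−ln(0.3981)/5.888=0.156 → t=1.226 > T=1.11: stop.
Read off Z at T=1.11: 3

Z at T = 3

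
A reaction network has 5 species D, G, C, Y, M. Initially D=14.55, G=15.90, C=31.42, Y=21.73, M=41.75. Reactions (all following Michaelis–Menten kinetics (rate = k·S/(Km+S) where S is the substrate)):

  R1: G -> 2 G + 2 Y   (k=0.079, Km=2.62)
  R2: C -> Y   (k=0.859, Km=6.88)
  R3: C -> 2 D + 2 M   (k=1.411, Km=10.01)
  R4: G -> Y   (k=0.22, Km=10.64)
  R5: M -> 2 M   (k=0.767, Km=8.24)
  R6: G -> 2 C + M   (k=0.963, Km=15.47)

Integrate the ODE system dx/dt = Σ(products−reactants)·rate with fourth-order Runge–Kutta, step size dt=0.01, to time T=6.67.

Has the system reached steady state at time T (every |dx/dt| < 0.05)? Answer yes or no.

RK4 with dt=0.01: 667 steps to T=6.67. Trajectory (selected grid times):
t=0.00: D=14.55 G=15.90 C=31.42 Y=21.73 M=41.75
t=0.74: D=16.13 G=15.49 C=30.83 Y=22.45 M=44.17
t=1.48: D=17.70 G=15.09 C=30.23 Y=23.16 M=46.57
t=2.22: D=19.27 G=14.70 C=29.63 Y=23.87 M=48.97
t=2.96: D=20.82 G=14.31 C=29.03 Y=24.58 M=51.36
t=3.71: D=22.39 G=13.92 C=28.41 Y=25.30 M=53.77
t=4.45: D=23.93 G=13.54 C=27.80 Y=26.00 M=56.14
t=5.19: D=25.46 G=13.17 C=27.19 Y=26.69 M=58.50
t=5.93: D=26.99 G=12.81 C=26.57 Y=27.39 M=60.84
t=6.67: D=28.50 G=12.45 C=25.95 Y=28.07 M=63.18
Rates at T: R1=0.0653, R2=0.6790, R3=1.0182, R4=0.1186, R5=0.6785, R6=0.4293
dx/dt at T (Σ net stoichiometry × rate): D=+2.0365, G=-0.4827, C=-0.8386, Y=+0.9281, M=+3.1443
Largest |dx/dt| is |+3.1443| (M) ≥ 0.05 → not steady.

Steady state at T: no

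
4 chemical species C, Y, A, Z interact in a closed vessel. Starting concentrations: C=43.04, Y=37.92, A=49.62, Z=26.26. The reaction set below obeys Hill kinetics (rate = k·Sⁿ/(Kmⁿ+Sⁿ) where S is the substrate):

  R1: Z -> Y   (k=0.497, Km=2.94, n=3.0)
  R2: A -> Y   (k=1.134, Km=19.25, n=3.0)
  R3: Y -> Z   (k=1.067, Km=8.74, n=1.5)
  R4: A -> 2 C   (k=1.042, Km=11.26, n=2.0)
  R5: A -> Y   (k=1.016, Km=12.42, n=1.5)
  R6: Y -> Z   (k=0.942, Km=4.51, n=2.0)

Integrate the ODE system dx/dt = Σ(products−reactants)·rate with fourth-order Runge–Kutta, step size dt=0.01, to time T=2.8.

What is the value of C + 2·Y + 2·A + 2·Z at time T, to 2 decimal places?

Check how each reaction changes W = C + 2·Y + 2·A + 2·Z (weight of products minus weight of reactants):
R1: Z -> Y: (2·1) − (2·1) = 2 − 2 = 0
R2: A -> Y: (2·1) − (2·1) = 2 − 2 = 0
R3: Y -> Z: (2·1) − (2·1) = 2 − 2 = 0
R4: A -> 2 C: (1·2) − (2·1) = 2 − 2 = 0
R5: A -> Y: (2·1) − (2·1) = 2 − 2 = 0
R6: Y -> Z: (2·1) − (2·1) = 2 − 2 = 0
Every reaction leaves W unchanged, so W is conserved and no simulation is needed: W(T) = W(0) = 43.04 + 2·37.92 + 2·49.62 + 2·26.26 = 270.64

Value at T = 270.64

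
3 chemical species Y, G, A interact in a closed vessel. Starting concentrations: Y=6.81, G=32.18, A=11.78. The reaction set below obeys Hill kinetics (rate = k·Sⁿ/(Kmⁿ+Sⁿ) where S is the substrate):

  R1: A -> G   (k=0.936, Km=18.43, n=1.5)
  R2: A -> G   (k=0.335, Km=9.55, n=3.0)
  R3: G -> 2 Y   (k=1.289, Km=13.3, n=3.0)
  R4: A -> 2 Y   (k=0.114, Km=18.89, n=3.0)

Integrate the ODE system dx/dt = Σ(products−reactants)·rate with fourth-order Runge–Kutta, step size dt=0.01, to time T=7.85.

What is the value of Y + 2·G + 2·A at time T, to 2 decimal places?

Value at T = 94.73

Check how each reaction changes W = Y + 2·G + 2·A (weight of products minus weight of reactants):
R1: A -> G: (2·1) − (2·1) = 2 − 2 = 0
R2: A -> G: (2·1) − (2·1) = 2 − 2 = 0
R3: G -> 2 Y: (1·2) − (2·1) = 2 − 2 = 0
R4: A -> 2 Y: (1·2) − (2·1) = 2 − 2 = 0
Every reaction leaves W unchanged, so W is conserved and no simulation is needed: W(T) = W(0) = 6.81 + 2·32.18 + 2·11.78 = 94.73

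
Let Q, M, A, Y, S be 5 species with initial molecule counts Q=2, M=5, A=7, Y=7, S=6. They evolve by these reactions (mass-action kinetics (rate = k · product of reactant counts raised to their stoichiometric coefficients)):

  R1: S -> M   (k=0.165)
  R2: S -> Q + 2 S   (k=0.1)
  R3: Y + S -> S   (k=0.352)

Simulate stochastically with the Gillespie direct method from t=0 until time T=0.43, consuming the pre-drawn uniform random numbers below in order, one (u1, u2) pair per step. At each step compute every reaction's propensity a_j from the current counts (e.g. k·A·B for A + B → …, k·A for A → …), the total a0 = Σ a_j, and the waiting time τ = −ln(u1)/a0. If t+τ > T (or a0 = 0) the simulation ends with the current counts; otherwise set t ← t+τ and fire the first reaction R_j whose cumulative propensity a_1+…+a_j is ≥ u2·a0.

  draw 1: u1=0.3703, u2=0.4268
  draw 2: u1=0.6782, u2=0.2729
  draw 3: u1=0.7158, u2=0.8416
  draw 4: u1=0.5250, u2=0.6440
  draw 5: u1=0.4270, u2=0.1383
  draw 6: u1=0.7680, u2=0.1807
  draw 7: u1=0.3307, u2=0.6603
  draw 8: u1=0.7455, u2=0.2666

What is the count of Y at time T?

Y at T = 2

t=0.000: Q=2 M=5 A=7 Y=7 S=6
Draw 1: a1=0.990, a2=0.600, a3=14.784, a0=16.374; τ=−ln(0.3703)/16.374=0.061 → t=0.061; u2·a0=0.4268·16.374=6.988; a1+a2=1.590 < 6.988 ≤ a1+…+a3=16.374 → R3 fires; Q=2 M=5 A=7 Y=6 S=6
Draw 2: a1=0.990, a2=0.600, a3=12.672, a0=14.262; τ=−ln(0.6782)/14.262=0.027 → t=0.088; u2·a0=0.2729·14.262=3.892; a1+a2=1.590 < 3.892 ≤ a1+…+a3=14.262 → R3 fires; Q=2 M=5 A=7 Y=5 S=6
Draw 3: a1=0.990, a2=0.600, a3=10.560, a0=12.150; τ=−ln(0.7158)/12.150=0.028 → t=0.115; u2·a0=0.8416·12.150=10.225; a1+a2=1.590 < 10.225 ≤ a1+…+a3=12.150 → R3 fires; Q=2 M=5 A=7 Y=4 S=6
Draw 4: a1=0.990, a2=0.600, a3=8.448, a0=10.038; τ=−ln(0.5250)/10.038=0.064 → t=0.180; u2·a0=0.6440·10.038=6.464; a1+a2=1.590 < 6.464 ≤ a1+…+a3=10.038 → R3 fires; Q=2 M=5 A=7 Y=3 S=6
Draw 5: a1=0.990, a2=0.600, a3=6.336, a0=7.926; τ=−ln(0.4270)/7.926=0.107 → t=0.287; u2·a0=0.1383·7.926=1.096; a1=0.990 < 1.096 ≤ a1+a2=1.590 → R2 fires; Q=3 M=5 A=7 Y=3 S=7
Draw 6: a1=1.155, a2=0.700, a3=7.392, a0=9.247; τ=−ln(0.7680)/9.247=0.029 → t=0.316; u2·a0=0.1807·9.247=1.671; a1=1.155 < 1.671 ≤ a1+a2=1.855 → R2 fires; Q=4 M=5 A=7 Y=3 S=8
Draw 7: a1=1.320, a2=0.800, a3=8.448, a0=10.568; τ=−ln(0.3307)/10.568=0.105 → t=0.420; u2·a0=0.6603·10.568=6.978; a1+a2=2.120 < 6.978 ≤ a1+…+a3=10.568 → R3 fires; Q=4 M=5 A=7 Y=2 S=8
Draw 8: a1=1.320, a2=0.800, a3=5.632, a0=7.752; τ=−ln(0.7455)/7.752=0.038 → t=0.458 > T=0.43: stop.
Read off Y at T=0.43: 2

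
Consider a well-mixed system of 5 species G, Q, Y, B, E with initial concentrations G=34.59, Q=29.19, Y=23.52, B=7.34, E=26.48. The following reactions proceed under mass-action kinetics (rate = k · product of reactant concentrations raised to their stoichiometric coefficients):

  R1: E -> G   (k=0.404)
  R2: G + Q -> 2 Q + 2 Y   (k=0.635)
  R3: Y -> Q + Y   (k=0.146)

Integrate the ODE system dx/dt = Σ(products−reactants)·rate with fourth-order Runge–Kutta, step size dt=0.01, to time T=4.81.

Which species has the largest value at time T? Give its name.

Dominant species at T: Q

RK4 with dt=0.01: 481 steps to T=4.81. Trajectory (selected grid times):
t=0.00: G=34.59 Q=29.19 Y=23.52 B=7.34 E=26.48
t=0.53: G=0.18 Q=75.89 Y=102.54 B=7.34 E=21.38
t=1.07: G=0.12 Q=88.57 Y=111.04 B=7.34 E=17.19
t=1.60: G=0.09 Q=100.78 Y=117.74 B=7.34 E=13.87
t=2.14: G=0.06 Q=113.03 Y=123.22 B=7.34 E=11.15
t=2.67: G=0.05 Q=124.91 Y=127.56 B=7.34 E=9.00
t=3.21: G=0.03 Q=136.89 Y=131.11 B=7.34 E=7.24
t=3.74: G=0.03 Q=148.55 Y=133.92 B=7.34 E=5.84
t=4.28: G=0.02 Q=160.35 Y=136.23 B=7.34 E=4.70
t=4.81: G=0.01 Q=171.88 Y=138.05 B=7.34 E=3.79
At T=4.81: G=0.01 Q=171.88 Y=138.05 B=7.34 E=3.79; the largest is Q.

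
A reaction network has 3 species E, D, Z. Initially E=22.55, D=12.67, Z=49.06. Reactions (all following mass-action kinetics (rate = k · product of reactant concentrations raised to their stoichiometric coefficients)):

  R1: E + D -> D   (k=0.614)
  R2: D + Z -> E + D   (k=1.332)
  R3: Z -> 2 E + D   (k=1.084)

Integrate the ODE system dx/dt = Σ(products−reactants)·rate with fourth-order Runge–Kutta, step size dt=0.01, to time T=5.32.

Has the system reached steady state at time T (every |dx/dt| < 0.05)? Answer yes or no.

RK4 with dt=0.01: 532 steps to T=5.32. Trajectory (selected grid times):
t=0.00: E=22.55 D=12.67 Z=49.06
t=0.59: E=0.47 D=15.36 Z=0.00
t=1.18: E=0.00 D=15.36 Z=0.00
t=1.77: E=0.00 D=15.36 Z=0.00
t=2.36: E=0.00 D=15.36 Z=0.00
t=2.96: E=0.00 D=15.36 Z=0.00
t=3.55: E=0.00 D=15.36 Z=0.00
t=4.14: E=0.00 D=15.36 Z=0.00
t=4.73: E=0.00 D=15.36 Z=0.00
t=5.32: E=0.00 D=15.36 Z=0.00
Rates at T: R1=0.0000, R2=0.0000, R3=0.0000
dx/dt at T (Σ net stoichiometry × rate): E=-0.0000, D=+0.0000, Z=-0.0000
Largest |dx/dt| is |-0.0000| (E) < 0.05 → steady.

Steady state at T: yes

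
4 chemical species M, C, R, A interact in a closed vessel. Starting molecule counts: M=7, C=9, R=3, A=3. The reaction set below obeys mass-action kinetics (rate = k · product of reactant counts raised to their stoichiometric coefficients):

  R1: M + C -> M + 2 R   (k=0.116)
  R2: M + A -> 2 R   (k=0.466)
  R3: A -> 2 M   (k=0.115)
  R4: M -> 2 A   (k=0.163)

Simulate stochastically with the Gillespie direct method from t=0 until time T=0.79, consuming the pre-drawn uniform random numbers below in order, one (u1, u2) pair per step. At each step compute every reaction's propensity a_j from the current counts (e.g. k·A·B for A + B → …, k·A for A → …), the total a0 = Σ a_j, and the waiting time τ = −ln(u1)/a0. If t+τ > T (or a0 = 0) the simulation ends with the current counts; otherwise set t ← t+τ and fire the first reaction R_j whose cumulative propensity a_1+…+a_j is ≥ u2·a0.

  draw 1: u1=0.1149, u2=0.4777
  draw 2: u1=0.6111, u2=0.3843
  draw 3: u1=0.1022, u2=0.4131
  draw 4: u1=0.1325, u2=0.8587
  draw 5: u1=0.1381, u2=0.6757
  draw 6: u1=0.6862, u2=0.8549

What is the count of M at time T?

t=0.000: M=7 C=9 R=3 A=3
Draw 1: a1=7.308, a2=9.786, a3=0.345, a4=1.141, a0=18.580; τ=−ln(0.1149)/18.580=0.116 → t=0.116; u2·a0=0.4777·18.580=8.876; a1=7.308 < 8.876 ≤ a1+a2=17.094 → R2 fires; M=6 C=9 R=5 A=2
Draw 2: a1=6.264, a2=5.592, a3=0.230, a4=0.978, a0=13.064; τ=−ln(0.6111)/13.064=0.038 → t=0.154; u2·a0=0.3843·13.064=5.020 ≤ a1=6.264 → R1 fires; M=6 C=8 R=7 A=2
Draw 3: a1=5.568, a2=5.592, a3=0.230, a4=0.978, a0=12.368; τ=−ln(0.1022)/12.368=0.184 → t=0.339; u2·a0=0.4131·12.368=5.109 ≤ a1=5.568 → R1 fires; M=6 C=7 R=9 A=2
Draw 4: a1=4.872, a2=5.592, a3=0.230, a4=0.978, a0=11.672; τ=−ln(0.1325)/11.672=0.173 → t=0.512; u2·a0=0.8587·11.672=10.023; a1=4.872 < 10.023 ≤ a1+a2=10.464 → R2 fires; M=5 C=7 R=11 A=1
Draw 5: a1=4.060, a2=2.330, a3=0.115, a4=0.815, a0=7.320; τ=−ln(0.1381)/7.320=0.270 → t=0.782; u2·a0=0.6757·7.320=4.946; a1=4.060 < 4.946 ≤ a1+a2=6.390 → R2 fires; M=4 C=7 R=13 A=0
Draw 6: a1=3.248, a2=0.000, a3=0.000, a4=0.652, a0=3.900; τ=−ln(0.6862)/3.900=0.097 → t=0.879 > T=0.79: stop.
Read off M at T=0.79: 4

M at T = 4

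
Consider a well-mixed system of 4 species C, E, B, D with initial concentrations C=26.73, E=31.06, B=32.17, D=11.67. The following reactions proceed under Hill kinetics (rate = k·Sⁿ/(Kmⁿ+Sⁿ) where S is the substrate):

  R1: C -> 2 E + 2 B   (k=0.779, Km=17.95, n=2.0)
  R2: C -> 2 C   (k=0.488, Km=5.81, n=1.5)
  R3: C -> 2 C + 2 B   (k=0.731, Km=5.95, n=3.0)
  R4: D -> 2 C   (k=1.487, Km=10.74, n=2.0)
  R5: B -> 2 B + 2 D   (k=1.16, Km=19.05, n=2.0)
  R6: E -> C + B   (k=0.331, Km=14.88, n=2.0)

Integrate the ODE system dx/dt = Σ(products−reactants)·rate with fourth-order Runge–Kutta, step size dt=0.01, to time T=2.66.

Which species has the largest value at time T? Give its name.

RK4 with dt=0.01: 266 steps to T=2.66. Trajectory (selected grid times):
t=0.00: C=26.73 E=31.06 B=32.17 D=11.67
t=0.30: C=27.49 E=31.30 B=33.27 D=11.95
t=0.59: C=28.23 E=31.54 B=34.34 D=12.22
t=0.89: C=29.00 E=31.80 B=35.46 D=12.50
t=1.18: C=29.76 E=32.05 B=36.55 D=12.77
t=1.48: C=30.54 E=32.31 B=37.69 D=13.06
t=1.77: C=31.32 E=32.57 B=38.80 D=13.34
t=2.07: C=32.12 E=32.84 B=39.95 D=13.63
t=2.36: C=32.91 E=33.11 B=41.08 D=13.91
t=2.66: C=33.72 E=33.39 B=42.24 D=14.21
At T=2.66: C=33.72 E=33.39 B=42.24 D=14.21; the largest is B.

Dominant species at T: B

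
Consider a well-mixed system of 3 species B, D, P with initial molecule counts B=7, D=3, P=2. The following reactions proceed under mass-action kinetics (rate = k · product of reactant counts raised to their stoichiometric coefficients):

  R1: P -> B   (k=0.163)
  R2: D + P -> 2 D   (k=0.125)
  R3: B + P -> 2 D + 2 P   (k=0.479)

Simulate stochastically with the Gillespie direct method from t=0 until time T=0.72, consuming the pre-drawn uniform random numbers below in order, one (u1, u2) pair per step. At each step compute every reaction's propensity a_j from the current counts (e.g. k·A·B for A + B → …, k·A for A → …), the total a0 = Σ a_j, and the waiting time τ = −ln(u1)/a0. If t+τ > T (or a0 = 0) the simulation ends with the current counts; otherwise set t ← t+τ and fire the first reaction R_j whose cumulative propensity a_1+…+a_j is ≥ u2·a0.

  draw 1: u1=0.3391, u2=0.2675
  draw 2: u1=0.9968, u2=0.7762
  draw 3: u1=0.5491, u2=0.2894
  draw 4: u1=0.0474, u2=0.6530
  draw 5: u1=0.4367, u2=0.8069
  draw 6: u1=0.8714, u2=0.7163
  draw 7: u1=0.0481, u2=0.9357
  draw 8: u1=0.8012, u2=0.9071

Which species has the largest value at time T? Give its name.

t=0.000: B=7 D=3 P=2
Draw 1: a1=0.326, a2=0.750, a3=6.706, a0=7.782; τ=−ln(0.3391)/7.782=0.139 → t=0.139; u2·a0=0.2675·7.782=2.082; a1+a2=1.076 < 2.082 ≤ a1+…+a3=7.782 → R3 fires; B=6 D=5 P=3
Draw 2: a1=0.489, a2=1.875, a3=8.622, a0=10.986; τ=−ln(0.9968)/10.986=0.000 → t=0.139; u2·a0=0.7762·10.986=8.527; a1+a2=2.364 < 8.527 ≤ a1+…+a3=10.986 → R3 fires; B=5 D=7 P=4
Draw 3: a1=0.652, a2=3.500, a3=9.580, a0=13.732; τ=−ln(0.5491)/13.732=0.044 → t=0.183; u2·a0=0.2894·13.732=3.974; a1=0.652 < 3.974 ≤ a1+a2=4.152 → R2 fires; B=5 D=8 P=3
Draw 4: a1=0.489, a2=3.000, a3=7.185, a0=10.674; τ=−ln(0.0474)/10.674=0.286 → t=0.469; u2·a0=0.6530·10.674=6.970; a1+a2=3.489 < 6.970 ≤ a1+…+a3=10.674 → R3 fires; B=4 D=10 P=4
Draw 5: a1=0.652, a2=5.000, a3=7.664, a0=13.316; τ=−ln(0.4367)/13.316=0.062 → t=0.531; u2·a0=0.8069·13.316=10.745; a1+a2=5.652 < 10.745 ≤ a1+…+a3=13.316 → R3 fires; B=3 D=12 P=5
Draw 6: a1=0.815, a2=7.500, a3=7.185, a0=15.500; τ=−ln(0.8714)/15.500=0.009 → t=0.540; u2·a0=0.7163·15.500=11.103; a1+a2=8.315 < 11.103 ≤ a1+…+a3=15.500 → R3 fires; B=2 D=14 P=6
Draw 7: a1=0.978, a2=10.500, a3=5.748, a0=17.226; τ=−ln(0.0481)/17.226=0.176 → t=0.716; u2·a0=0.9357·17.226=16.118; a1+a2=11.478 < 16.118 ≤ a1+…+a3=17.226 → R3 fires; B=1 D=16 P=7
Draw 8: a1=1.141, a2=14.000, a3=3.353, a0=18.494; τ=−ln(0.8012)/18.494=0.012 → t=0.728 > T=0.72: stop.
At T=0.72: B=1 D=16 P=7; the largest is D.

Dominant species at T: D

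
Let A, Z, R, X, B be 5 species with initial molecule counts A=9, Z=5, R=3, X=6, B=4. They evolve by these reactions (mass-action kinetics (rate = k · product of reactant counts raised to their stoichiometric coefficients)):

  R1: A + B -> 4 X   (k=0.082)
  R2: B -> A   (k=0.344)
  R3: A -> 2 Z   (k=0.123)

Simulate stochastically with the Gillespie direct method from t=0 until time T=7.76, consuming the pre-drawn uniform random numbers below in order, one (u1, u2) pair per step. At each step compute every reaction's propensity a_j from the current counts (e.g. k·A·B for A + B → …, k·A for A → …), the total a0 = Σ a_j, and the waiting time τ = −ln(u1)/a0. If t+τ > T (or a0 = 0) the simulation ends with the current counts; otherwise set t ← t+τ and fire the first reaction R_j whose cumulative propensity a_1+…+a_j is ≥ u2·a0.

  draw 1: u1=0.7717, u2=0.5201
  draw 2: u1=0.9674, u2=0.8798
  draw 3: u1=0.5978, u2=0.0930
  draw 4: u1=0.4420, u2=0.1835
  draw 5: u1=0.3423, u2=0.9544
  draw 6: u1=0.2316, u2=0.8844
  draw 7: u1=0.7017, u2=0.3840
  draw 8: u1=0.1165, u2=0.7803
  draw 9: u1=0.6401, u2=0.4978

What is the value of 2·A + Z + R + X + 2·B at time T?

Check how each reaction changes W = 2·A + Z + R + X + 2·B (weight of products minus weight of reactants):
R1: A + B -> 4 X: (1·4) − (2·1 + 2·1) = 4 − 4 = 0
R2: B -> A: (2·1) − (2·1) = 2 − 2 = 0
R3: A -> 2 Z: (1·2) − (2·1) = 2 − 2 = 0
Every reaction leaves W unchanged, so W is conserved and no simulation is needed: W(T) = W(0) = 2·9 + 5 + 3 + 6 + 2·4 = 40

Value at T = 40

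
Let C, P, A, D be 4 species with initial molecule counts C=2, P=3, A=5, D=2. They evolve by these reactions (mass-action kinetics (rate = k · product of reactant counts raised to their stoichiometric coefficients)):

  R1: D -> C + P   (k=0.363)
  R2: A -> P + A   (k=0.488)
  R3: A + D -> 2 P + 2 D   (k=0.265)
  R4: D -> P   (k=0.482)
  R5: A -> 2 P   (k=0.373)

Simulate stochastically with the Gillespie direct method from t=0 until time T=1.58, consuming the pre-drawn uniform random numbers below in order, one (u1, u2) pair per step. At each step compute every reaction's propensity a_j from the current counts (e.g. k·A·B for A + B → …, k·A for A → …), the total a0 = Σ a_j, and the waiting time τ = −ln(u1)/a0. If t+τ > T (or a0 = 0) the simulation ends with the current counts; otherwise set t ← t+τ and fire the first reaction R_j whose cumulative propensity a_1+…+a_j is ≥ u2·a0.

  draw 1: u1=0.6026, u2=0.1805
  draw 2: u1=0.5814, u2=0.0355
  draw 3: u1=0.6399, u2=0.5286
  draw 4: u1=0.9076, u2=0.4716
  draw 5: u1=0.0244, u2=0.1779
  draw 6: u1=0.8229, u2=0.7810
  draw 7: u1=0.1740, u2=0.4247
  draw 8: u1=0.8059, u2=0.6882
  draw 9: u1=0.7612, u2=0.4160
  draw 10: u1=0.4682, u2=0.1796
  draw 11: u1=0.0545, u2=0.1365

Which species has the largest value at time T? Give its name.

t=0.000: C=2 P=3 A=5 D=2
Draw 1: a1=0.726, a2=2.440, a3=2.650, a4=0.964, a5=1.865, a0=8.645; τ=−ln(0.6026)/8.645=0.059 → t=0.059; u2·a0=0.1805·8.645=1.560; a1=0.726 < 1.560 ≤ a1+a2=3.166 → R2 fires; C=2 P=4 A=5 D=2
Draw 2: a1=0.726, a2=2.440, a3=2.650, a4=0.964, a5=1.865, a0=8.645; τ=−ln(0.5814)/8.645=0.063 → t=0.121; u2·a0=0.0355·8.645=0.307 ≤ a1=0.726 → R1 fires; C=3 P=5 A=5 D=1
Draw 3: a1=0.363, a2=2.440, a3=1.325, a4=0.482, a5=1.865, a0=6.475; τ=−ln(0.6399)/6.475=0.069 → t=0.190; u2·a0=0.5286·6.475=3.423; a1+a2=2.803 < 3.423 ≤ a1+…+a3=4.128 → R3 fires; C=3 P=7 A=4 D=2
Draw 4: a1=0.726, a2=1.952, a3=2.120, a4=0.964, a5=1.492, a0=7.254; τ=−ln(0.9076)/7.254=0.013 → t=0.204; u2·a0=0.4716·7.254=3.421; a1+a2=2.678 < 3.421 ≤ a1+…+a3=4.798 → R3 fires; C=3 P=9 A=3 D=3
Draw 5: a1=1.089, a2=1.464, a3=2.385, a4=1.446, a5=1.119, a0=7.503; τ=−ln(0.0244)/7.503=0.495 → t=0.699; u2·a0=0.1779·7.503=1.335; a1=1.089 < 1.335 ≤ a1+a2=2.553 → R2 fires; C=3 P=10 A=3 D=3
Draw 6: a1=1.089, a2=1.464, a3=2.385, a4=1.446, a5=1.119, a0=7.503; τ=−ln(0.8229)/7.503=0.026 → t=0.725; u2·a0=0.7810·7.503=5.860; a1+…+a3=4.938 < 5.860 ≤ a1+…+a4=6.384 → R4 fires; C=3 P=11 A=3 D=2
Draw 7: a1=0.726, a2=1.464, a3=1.590, a4=0.964, a5=1.119, a0=5.863; τ=−ln(0.1740)/5.863=0.298 → t=1.023; u2·a0=0.4247·5.863=2.490; a1+a2=2.190 < 2.490 ≤ a1+…+a3=3.780 → R3 fires; C=3 P=13 A=2 D=3
Draw 8: a1=1.089, a2=0.976, a3=1.590, a4=1.446, a5=0.746, a0=5.847; τ=−ln(0.8059)/5.847=0.037 → t=1.060; u2·a0=0.6882·5.847=4.024; a1+…+a3=3.655 < 4.024 ≤ a1+…+a4=5.101 → R4 fires; C=3 P=14 A=2 D=2
Draw 9: a1=0.726, a2=0.976, a3=1.060, a4=0.964, a5=0.746, a0=4.472; τ=−ln(0.7612)/4.472=0.061 → t=1.121; u2·a0=0.4160·4.472=1.860; a1+a2=1.702 < 1.860 ≤ a1+…+a3=2.762 → R3 fires; C=3 P=16 A=1 D=3
Draw 10: a1=1.089, a2=0.488, a3=0.795, a4=1.446, a5=0.373, a0=4.191; τ=−ln(0.4682)/4.191=0.181 → t=1.302; u2·a0=0.1796·4.191=0.753 ≤ a1=1.089 → R1 fires; C=4 P=17 A=1 D=2
Draw 11: a1=0.726, a2=0.488, a3=0.530, a4=0.964, a5=0.373, a0=3.081; τ=−ln(0.0545)/3.081=0.944 → t=2.246 > T=1.58: stop.
At T=1.58: C=4 P=17 A=1 D=2; the largest is P.

Dominant species at T: P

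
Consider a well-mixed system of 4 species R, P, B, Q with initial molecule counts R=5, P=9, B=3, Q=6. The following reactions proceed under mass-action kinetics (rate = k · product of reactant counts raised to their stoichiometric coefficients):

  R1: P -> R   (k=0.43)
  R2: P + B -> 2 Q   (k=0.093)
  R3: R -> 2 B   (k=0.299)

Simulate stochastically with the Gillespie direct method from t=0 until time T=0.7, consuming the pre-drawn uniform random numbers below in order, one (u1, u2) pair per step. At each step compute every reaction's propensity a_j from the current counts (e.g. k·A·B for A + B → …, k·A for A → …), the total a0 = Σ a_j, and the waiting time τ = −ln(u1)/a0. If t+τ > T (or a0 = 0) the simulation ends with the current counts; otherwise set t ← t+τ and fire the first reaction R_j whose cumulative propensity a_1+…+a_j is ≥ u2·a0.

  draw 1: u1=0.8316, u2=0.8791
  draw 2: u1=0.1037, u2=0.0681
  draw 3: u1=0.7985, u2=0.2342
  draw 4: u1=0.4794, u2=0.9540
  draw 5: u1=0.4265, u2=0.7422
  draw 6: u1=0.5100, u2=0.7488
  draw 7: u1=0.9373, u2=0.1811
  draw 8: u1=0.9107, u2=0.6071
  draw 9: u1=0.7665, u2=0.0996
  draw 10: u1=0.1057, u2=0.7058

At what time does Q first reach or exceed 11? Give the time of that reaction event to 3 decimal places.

t=0.000: R=5 P=9 B=3 Q=6
Draw 1: a1=3.870, a2=2.511, a3=1.495, a0=7.876; τ=−ln(0.8316)/7.876=0.023 → t=0.023; u2·a0=0.8791·7.876=6.924; a1+a2=6.381 < 6.924 ≤ a1+…+a3=7.876 → R3 fires; R=4 P=9 B=5 Q=6
Draw 2: a1=3.870, a2=4.185, a3=1.196, a0=9.251; τ=−ln(0.1037)/9.251=0.245 → t=0.268; u2·a0=0.0681·9.251=0.630 ≤ a1=3.870 → R1 fires; R=5 P=8 B=5 Q=6
Draw 3: a1=3.440, a2=3.720, a3=1.495, a0=8.655; τ=−ln(0.7985)/8.655=0.026 → t=0.294; u2·a0=0.2342·8.655=2.027 ≤ a1=3.440 → R1 fires; R=6 P=7 B=5 Q=6
Draw 4: a1=3.010, a2=3.255, a3=1.794, a0=8.059; τ=−ln(0.4794)/8.059=0.091 → t=0.386; u2·a0=0.9540·8.059=7.688; a1+a2=6.265 < 7.688 ≤ a1+…+a3=8.059 → R3 fires; R=5 P=7 B=7 Q=6
Draw 5: a1=3.010, a2=4.557, a3=1.495, a0=9.062; τ=−ln(0.4265)/9.062=0.094 → t=0.480; u2·a0=0.7422·9.062=6.726; a1=3.010 < 6.726 ≤ a1+a2=7.567 → R2 fires; R=5 P=6 B=6 Q=8
Draw 6: a1=2.580, a2=3.348, a3=1.495, a0=7.423; τ=−ln(0.5100)/7.423=0.091 → t=0.570; u2·a0=0.7488·7.423=5.558; a1=2.580 < 5.558 ≤ a1+a2=5.928 → R2 fires; R=5 P=5 B=5 Q=10
Draw 7: a1=2.150, a2=2.325, a3=1.495, a0=5.970; τ=−ln(0.9373)/5.970=0.011 → t=0.581; u2·a0=0.1811·5.970=1.081 ≤ a1=2.150 → R1 fires; R=6 P=4 B=5 Q=10
Draw 8: a1=1.720, a2=1.860, a3=1.794, a0=5.374; τ=−ln(0.9107)/5.374=0.017 → t=0.599; u2·a0=0.6071·5.374=3.263; a1=1.720 < 3.263 ≤ a1+a2=3.580 → R2 fires; R=6 P=3 B=4 Q=12
Draw 9: a1=1.290, a2=1.116, a3=1.794, a0=4.200; τ=−ln(0.7665)/4.200=0.063 → t=0.662; u2·a0=0.0996·4.200=0.418 ≤ a1=1.290 → R1 fires; R=7 P=2 B=4 Q=12
Draw 10: a1=0.860, a2=0.744, a3=2.093, a0=3.697; τ=−ln(0.1057)/3.697=0.608 → t=1.270 > T=0.7: stop.
Q first becomes ≥ 11 when it reaches 12 at the event at t=0.599.

Threshold first reached at t = 0.599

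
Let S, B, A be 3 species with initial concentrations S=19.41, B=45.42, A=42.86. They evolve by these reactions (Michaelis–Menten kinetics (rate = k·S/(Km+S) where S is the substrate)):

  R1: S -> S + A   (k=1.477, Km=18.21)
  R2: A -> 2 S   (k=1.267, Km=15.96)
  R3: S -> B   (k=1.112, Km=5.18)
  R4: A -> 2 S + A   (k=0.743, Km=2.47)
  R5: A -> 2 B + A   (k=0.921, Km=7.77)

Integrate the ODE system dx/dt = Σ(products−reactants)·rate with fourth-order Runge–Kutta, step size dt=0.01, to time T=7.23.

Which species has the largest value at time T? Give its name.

RK4 with dt=0.01: 723 steps to T=7.23. Trajectory (selected grid times):
t=0.00: S=19.41 B=45.42 A=42.86
t=0.80: S=21.30 B=47.38 A=42.75
t=1.61: S=23.20 B=49.37 A=42.66
t=2.41: S=25.07 B=51.35 A=42.59
t=3.21: S=26.93 B=53.34 A=42.55
t=4.02: S=28.80 B=55.36 A=42.53
t=4.82: S=30.64 B=57.36 A=42.52
t=5.62: S=32.47 B=59.37 A=42.53
t=6.43: S=34.32 B=61.41 A=42.56
t=7.23: S=36.14 B=63.43 A=42.60
At T=7.23: S=36.14 B=63.43 A=42.60; the largest is B.

Dominant species at T: B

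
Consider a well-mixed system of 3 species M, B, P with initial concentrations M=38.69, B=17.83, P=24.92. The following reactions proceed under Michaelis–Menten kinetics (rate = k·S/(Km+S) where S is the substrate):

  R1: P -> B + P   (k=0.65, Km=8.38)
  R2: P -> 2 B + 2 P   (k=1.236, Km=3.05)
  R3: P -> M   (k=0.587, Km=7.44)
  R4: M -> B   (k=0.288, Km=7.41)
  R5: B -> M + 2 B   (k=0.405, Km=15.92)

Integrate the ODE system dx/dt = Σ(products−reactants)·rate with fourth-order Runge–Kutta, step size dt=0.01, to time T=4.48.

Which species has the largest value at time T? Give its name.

RK4 with dt=0.01: 448 steps to T=4.48. Trajectory (selected grid times):
t=0.00: M=38.69 B=17.83 P=24.92
t=0.50: M=38.90 B=19.41 P=25.24
t=1.00: M=39.12 B=20.99 P=25.57
t=1.49: M=39.34 B=22.54 P=25.89
t=1.99: M=39.57 B=24.14 P=26.21
t=2.49: M=39.80 B=25.74 P=26.54
t=2.99: M=40.04 B=27.34 P=26.86
t=3.48: M=40.27 B=28.92 P=27.18
t=3.98: M=40.51 B=30.53 P=27.51
t=4.48: M=40.75 B=32.15 P=27.83
At T=4.48: M=40.75 B=32.15 P=27.83; the largest is M.

Dominant species at T: M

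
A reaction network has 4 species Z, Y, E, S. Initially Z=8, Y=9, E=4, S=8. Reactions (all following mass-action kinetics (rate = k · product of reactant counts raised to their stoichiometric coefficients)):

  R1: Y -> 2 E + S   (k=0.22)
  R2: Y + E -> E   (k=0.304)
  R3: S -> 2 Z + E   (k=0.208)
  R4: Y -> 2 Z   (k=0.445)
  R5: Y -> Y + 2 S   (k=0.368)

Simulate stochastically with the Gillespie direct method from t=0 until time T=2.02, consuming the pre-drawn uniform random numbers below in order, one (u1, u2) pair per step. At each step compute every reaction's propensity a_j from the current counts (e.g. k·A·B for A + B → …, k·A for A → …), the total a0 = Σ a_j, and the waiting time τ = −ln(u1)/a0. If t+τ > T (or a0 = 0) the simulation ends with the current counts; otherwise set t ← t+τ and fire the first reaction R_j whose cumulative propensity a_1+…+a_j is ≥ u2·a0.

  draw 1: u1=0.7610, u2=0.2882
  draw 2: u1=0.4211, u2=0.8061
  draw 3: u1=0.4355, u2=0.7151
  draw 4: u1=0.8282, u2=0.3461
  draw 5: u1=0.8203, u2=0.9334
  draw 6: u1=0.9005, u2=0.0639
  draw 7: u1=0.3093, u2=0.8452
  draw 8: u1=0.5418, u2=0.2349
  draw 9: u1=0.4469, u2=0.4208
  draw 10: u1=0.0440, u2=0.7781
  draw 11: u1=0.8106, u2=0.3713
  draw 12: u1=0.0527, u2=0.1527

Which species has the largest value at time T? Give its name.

t=0.000: Z=8 Y=9 E=4 S=8
Draw 1: a1=1.980, a2=10.944, a3=1.664, a4=4.005, a5=3.312, a0=21.905; τ=−ln(0.7610)/21.905=0.012 → t=0.012; u2·a0=0.2882·21.905=6.313; a1=1.980 < 6.313 ≤ a1+a2=12.924 → R2 fires; Z=8 Y=8 E=4 S=8
Draw 2: a1=1.760, a2=9.728, a3=1.664, a4=3.560, a5=2.944, a0=19.656; τ=−ln(0.4211)/19.656=0.044 → t=0.056; u2·a0=0.8061·19.656=15.845; a1+…+a3=13.152 < 15.845 ≤ a1+…+a4=16.712 → R4 fires; Z=10 Y=7 E=4 S=8
Draw 3: a1=1.540, a2=8.512, a3=1.664, a4=3.115, a5=2.576, a0=17.407; τ=−ln(0.4355)/17.407=0.048 → t=0.104; u2·a0=0.7151·17.407=12.448; a1+…+a3=11.716 < 12.448 ≤ a1+…+a4=14.831 → R4 fires; Z=12 Y=6 E=4 S=8
Draw 4: a1=1.320, a2=7.296, a3=1.664, a4=2.670, a5=2.208, a0=15.158; τ=−ln(0.8282)/15.158=0.012 → t=0.117; u2·a0=0.3461·15.158=5.246; a1=1.320 < 5.246 ≤ a1+a2=8.616 → R2 fires; Z=12 Y=5 E=4 S=8
Draw 5: a1=1.100, a2=6.080, a3=1.664, a4=2.225, a5=1.840, a0=12.909; τ=−ln(0.8203)/12.909=0.015 → t=0.132; u2·a0=0.9334·12.909=12.049; a1+…+a4=11.069 < 12.049 ≤ a1+…+a5=12.909 → R5 fires; Z=12 Y=5 E=4 S=10
Draw 6: a1=1.100, a2=6.080, a3=2.080, a4=2.225, a5=1.840, a0=13.325; τ=−ln(0.9005)/13.325=0.008 → t=0.140; u2·a0=0.0639·13.325=0.851 ≤ a1=1.100 → R1 fires; Z=12 Y=4 E=6 S=11
Draw 7: a1=0.880, a2=7.296, a3=2.288, a4=1.780, a5=1.472, a0=13.716; τ=−ln(0.3093)/13.716=0.086 → t=0.225; u2·a0=0.8452·13.716=11.593; a1+…+a3=10.464 < 11.593 ≤ a1+…+a4=12.244 → R4 fires; Z=14 Y=3 E=6 S=11
Draw 8: a1=0.660, a2=5.472, a3=2.288, a4=1.335, a5=1.104, a0=10.859; τ=−ln(0.5418)/10.859=0.056 → t=0.282; u2·a0=0.2349·10.859=2.551; a1=0.660 < 2.551 ≤ a1+a2=6.132 → R2 fires; Z=14 Y=2 E=6 S=11
Draw 9: a1=0.440, a2=3.648, a3=2.288, a4=0.890, a5=0.736, a0=8.002; τ=−ln(0.4469)/8.002=0.101 → t=0.383; u2·a0=0.4208·8.002=3.367; a1=0.440 < 3.367 ≤ a1+a2=4.088 → R2 fires; Z=14 Y=1 E=6 S=11
Draw 10: a1=0.220, a2=1.824, a3=2.288, a4=0.445, a5=0.368, a0=5.145; τ=−ln(0.0440)/5.145=0.607 → t=0.990; u2·a0=0.7781·5.145=4.003; a1+a2=2.044 < 4.003 ≤ a1+…+a3=4.332 → R3 fires; Z=16 Y=1 E=7 S=10
Draw 11: a1=0.220, a2=2.128, a3=2.080, a4=0.445, a5=0.368, a0=5.241; τ=−ln(0.8106)/5.241=0.040 → t=1.030; u2·a0=0.3713·5.241=1.946; a1=0.220 < 1.946 ≤ a1+a2=2.348 → R2 fires; Z=16 Y=0 E=7 S=10
Draw 12: a1=0.000, a2=0.000, a3=2.080, a4=0.000, a5=0.000, a0=2.080; τ=−ln(0.0527)/2.080=1.415 → t=2.445 > T=2.02: stop.
At T=2.02: Z=16 Y=0 E=7 S=10; the largest is Z.

Dominant species at T: Z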